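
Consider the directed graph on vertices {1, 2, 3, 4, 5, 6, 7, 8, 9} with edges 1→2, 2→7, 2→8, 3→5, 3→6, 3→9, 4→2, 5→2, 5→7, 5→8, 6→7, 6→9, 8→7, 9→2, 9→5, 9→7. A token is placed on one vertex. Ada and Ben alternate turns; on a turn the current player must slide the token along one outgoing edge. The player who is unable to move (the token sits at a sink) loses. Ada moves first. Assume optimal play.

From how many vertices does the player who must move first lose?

4

Label each position W (a win for the player to move) or L (a loss). A position with no legal move is L; any other position is W exactly when some move reaches an L, and L when every move reaches a W.
Every edge goes from a vertex to one that appears earlier in the order 7, 8, 2, 5, 9, 1, 6, 4, 3, so processing vertices in that order labels each vertex after all of its successors.
7: no outgoing edge → L
8: reaches L-position 7 → W
2: reaches L-position 7 → W
5: reaches L-position 7 → W
9: reaches L-position 7 → W
1: only reaches 2(W), which is W → L
6: reaches L-position 7 → W
4: only reaches 2(W), which is W → L
3: only reaches 6(W), 9(W), 5(W), all W → L
The L vertices are 1, 3, 4, 7; that is 4 in all.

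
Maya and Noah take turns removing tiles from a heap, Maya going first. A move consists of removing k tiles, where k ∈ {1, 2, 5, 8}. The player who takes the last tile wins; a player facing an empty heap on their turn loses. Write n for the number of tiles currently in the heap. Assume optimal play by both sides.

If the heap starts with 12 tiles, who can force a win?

Noah wins.

Work bottom-up. With no move the player to move loses. Otherwise the position is W if at least one move leads to an L position for the opponent, and L if every move leads to a W.
n=0: no move → L
n=1: can move to 0, which is L ⇒ W
n=2: can move to 0, which is L ⇒ W
n=3: moves to 2(W), 1(W); every one is W ⇒ L
n=4: can move to 3, which is L ⇒ W
n=5: can move to 3, which is L ⇒ W
n=6: moves to 5(W), 4(W), 1(W); every one is W ⇒ L
n=7: can move to 6, which is L ⇒ W
n=8: can move to 6, which is L ⇒ W
n=9: moves to 8(W), 7(W), 4(W), 1(W); every one is W ⇒ L
n=10: can move to 9, which is L ⇒ W
n=11: can move to 9, which is L ⇒ W
n=12: moves to 11(W), 10(W), 7(W), 4(W); every one is W ⇒ L
The starting position 12 is L: whatever Maya does, the opponent receives a W position.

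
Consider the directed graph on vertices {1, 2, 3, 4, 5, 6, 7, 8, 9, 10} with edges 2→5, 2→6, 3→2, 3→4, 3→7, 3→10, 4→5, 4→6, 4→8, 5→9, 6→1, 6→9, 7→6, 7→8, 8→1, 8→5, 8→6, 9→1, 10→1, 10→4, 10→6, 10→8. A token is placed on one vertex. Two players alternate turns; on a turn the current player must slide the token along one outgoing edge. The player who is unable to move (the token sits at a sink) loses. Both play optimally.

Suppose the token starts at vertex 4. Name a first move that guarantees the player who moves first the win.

Move to 5.

Use the standard recursion: the mover loses at a terminal position; elsewhere, the mover wins exactly when some move hands the opponent an L position.
Every edge goes from a vertex to one that appears earlier in the order 1, 9, 6, 5, 8, 4, 10, 7, 2, 3, so processing vertices in that order labels each vertex after all of its successors.
1: no outgoing edge → L
9: reaches L-position 1 → W
6: reaches L-position 1 → W
5: only reaches 9(W), which is W → L
8: reaches L-position 5 → W
4: reaches L-position 5 → W
10: reaches L-position 1 → W
7: only reaches 8(W), 6(W), all W → L
2: reaches L-position 5 → W
3: reaches L-position 7 → W
From 4, the L positions reachable in one move are: 5.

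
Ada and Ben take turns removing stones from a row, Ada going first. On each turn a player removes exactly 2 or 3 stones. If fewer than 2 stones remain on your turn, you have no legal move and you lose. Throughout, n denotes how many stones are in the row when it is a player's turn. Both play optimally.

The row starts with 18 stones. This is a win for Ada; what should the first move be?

Label each position W (a win for the player to move) or L (a loss). A position with no legal move is L; any other position is W exactly when some move reaches an L, and L when every move reaches a W.
n=0: no move → L
n=1: no move → L
n=2: reaches L-position 0 → W
n=3: reaches L-position 1 → W
n=4: reaches L-position 1 → W
n=5: only reaches 3(W), 2(W), all W → L
n=6: only reaches 4(W), 3(W), all W → L
n=7: reaches L-position 5 → W
n=8: reaches L-position 6 → W
n=9: reaches L-position 6 → W
n=10: only reaches 8(W), 7(W), all W → L
n=11: only reaches 9(W), 8(W), all W → L
n=12: reaches L-position 10 → W
n=13: reaches L-position 11 → W
n=14: reaches L-position 11 → W
n=15: only reaches 13(W), 12(W), all W → L
n=16: only reaches 14(W), 13(W), all W → L
n=17: reaches L-position 15 → W
n=18: reaches L-position 16 → W
From 18, the L positions reachable in one move are: 16, 15. Any move reaching one of these is winning.

Remove 2, leaving 16.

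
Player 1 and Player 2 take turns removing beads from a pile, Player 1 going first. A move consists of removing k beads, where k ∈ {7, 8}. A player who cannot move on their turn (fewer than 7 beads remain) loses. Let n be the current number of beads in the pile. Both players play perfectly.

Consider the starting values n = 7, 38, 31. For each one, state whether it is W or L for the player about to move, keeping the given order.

7: W, 38: W, 31: L

Classify positions by backward induction: terminal positions (no move available) are L. From any other position, the mover wins iff some move reaches an L.
n=0: no move → L
n=1: no move → L
n=2: no move → L
n=3: no move → L
n=4: no move → L
n=5: no move → L
n=6: no move → L
n=7: reaches L-position 0 → W
n=8: reaches L-position 1 → W
n=9: reaches L-position 2 → W
n=10: reaches L-position 3 → W
n=11: reaches L-position 4 → W
n=12: reaches L-position 5 → W
n=13: reaches L-position 6 → W
n=14: reaches L-position 6 → W
n=15: only reaches 8(W), 7(W), all W → L
n=16: only reaches 9(W), 8(W), all W → L
n=17: only reaches 10(W), 9(W), all W → L
n=18: only reaches 11(W), 10(W), all W → L
n=19: only reaches 12(W), 11(W), all W → L
n=20: only reaches 13(W), 12(W), all W → L
n=21: only reaches 14(W), 13(W), all W → L
n=22: reaches L-position 15 → W
n=23: reaches L-position 16 → W
n=24: reaches L-position 17 → W
n=25: reaches L-position 18 → W
n=26: reaches L-position 19 → W
n=27: reaches L-position 20 → W
n=28: reaches L-position 21 → W
n=29: reaches L-position 21 → W
n=30: only reaches 23(W), 22(W), all W → L
n=31: only reaches 24(W), 23(W), all W → L
n=32: only reaches 25(W), 24(W), all W → L
n=33: only reaches 26(W), 25(W), all W → L
n=34: only reaches 27(W), 26(W), all W → L
n=35: only reaches 28(W), 27(W), all W → L
n=36: only reaches 29(W), 28(W), all W → L
n=37: reaches L-position 30 → W
n=38: reaches L-position 31 → W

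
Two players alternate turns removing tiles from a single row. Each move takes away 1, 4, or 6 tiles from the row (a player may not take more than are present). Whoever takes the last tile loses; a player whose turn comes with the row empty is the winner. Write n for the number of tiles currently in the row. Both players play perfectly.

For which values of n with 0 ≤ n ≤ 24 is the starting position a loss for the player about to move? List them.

Build the W/L table. Terminal = W. A non-terminal position is W if it has a move to some L; otherwise it is L.
n=0: no move; the opponent has just taken the last tile and therefore loses → W
n=1: L (sole option 0(W) is W)
n=2: W (go to 1, an L position)
n=3: L (sole option 2(W) is W)
n=4: W (go to 3, an L position)
n=5: W (go to 1, an L position)
n=6: L (options 5(W), 2(W), 0(W) are all W)
n=7: W (go to 6, an L position)
n=8: L (options 7(W), 4(W), 2(W) are all W)
n=9: W (go to 8, an L position)
n=10: W (go to 6, an L position)
n=11: L (options 10(W), 7(W), 5(W) are all W)
n=12: W (go to 11, an L position)
n=13: L (options 12(W), 9(W), 7(W) are all W)
n=14: W (go to 13, an L position)
n=15: W (go to 11, an L position)
n=16: L (options 15(W), 12(W), 10(W) are all W)
n=17: W (go to 16, an L position)
n=18: L (options 17(W), 14(W), 12(W) are all W)
n=19: W (go to 18, an L position)
n=20: W (go to 16, an L position)
n=21: L (options 20(W), 17(W), 15(W) are all W)
n=22: W (go to 21, an L position)
n=23: L (options 22(W), 19(W), 17(W) are all W)
n=24: W (go to 23, an L position)
Reading off the rows marked L gives the requested list; there are 10 such values of n.

1, 3, 6, 8, 11, 13, 16, 18, 21, 23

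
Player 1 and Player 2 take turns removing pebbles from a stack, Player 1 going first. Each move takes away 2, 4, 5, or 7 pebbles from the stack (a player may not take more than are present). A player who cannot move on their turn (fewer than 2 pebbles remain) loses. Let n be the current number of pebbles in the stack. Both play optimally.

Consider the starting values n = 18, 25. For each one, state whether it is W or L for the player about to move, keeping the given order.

18: L, 25: W

Compute win/loss labels from the base case upward. A position with no move is L. Any other position is W if it can reach an L in one move, else L.
n=0: no move → L
n=1: no move → L
n=2: →0(L), so W
n=3: →1(L), so W
n=4: →0(L), so W
n=5: →1(L), so W
n=6: →1(L), so W
n=7: →0(L), so W
n=8: →1(L), so W
n=9: →7(W), 5(W), 4(W), 2(W) — all W, so L
n=10: →8(W), 6(W), 5(W), 3(W) — all W, so L
n=11: →9(L), so W
n=12: →10(L), so W
n=13: →9(L), so W
n=14: →10(L), so W
n=15: →10(L), so W
n=16: →9(L), so W
n=17: →10(L), so W
n=18: →16(W), 14(W), 13(W), 11(W) — all W, so L
n=19: →17(W), 15(W), 14(W), 12(W) — all W, so L
n=20: →18(L), so W
n=21: →19(L), so W
n=22: →18(L), so W
n=23: →19(L), so W
n=24: →19(L), so W
n=25: →18(L), so W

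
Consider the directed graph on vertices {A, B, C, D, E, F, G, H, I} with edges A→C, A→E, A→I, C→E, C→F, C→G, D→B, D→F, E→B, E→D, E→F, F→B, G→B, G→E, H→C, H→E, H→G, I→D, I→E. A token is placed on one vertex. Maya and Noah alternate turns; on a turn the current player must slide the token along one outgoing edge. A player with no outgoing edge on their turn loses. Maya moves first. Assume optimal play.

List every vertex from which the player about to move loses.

B, C, I

Classify positions by backward induction: terminal positions (no move available) are L. From any other position, the mover wins iff some move reaches an L.
Every edge goes from a vertex to one that appears earlier in the order B, F, D, E, G, C, H, I, A, so processing vertices in that order labels each vertex after all of its successors.
B: no outgoing edge → L
F: reaches L-position B → W
D: reaches L-position B → W
E: reaches L-position B → W
G: reaches L-position B → W
C: only reaches G(W), E(W), F(W), all W → L
H: reaches L-position C → W
I: only reaches E(W), D(W), all W → L
A: reaches L-position I → W
The losing starting vertices are exactly the entries labelled L in this table (3 of them).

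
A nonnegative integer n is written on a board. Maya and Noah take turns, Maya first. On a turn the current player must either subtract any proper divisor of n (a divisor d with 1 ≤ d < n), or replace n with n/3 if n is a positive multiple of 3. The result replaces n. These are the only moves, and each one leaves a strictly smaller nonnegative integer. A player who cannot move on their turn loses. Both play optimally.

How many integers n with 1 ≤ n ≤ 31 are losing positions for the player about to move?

13

Compute win/loss labels from the base case upward. A position with no move is L. Any other position is W if it can reach an L in one move, else L.
n=0: no move → L
n=1: no move → L
n=2: can move to 1, which is L ⇒ W
n=3: can move to 1, which is L ⇒ W
n=4: moves to 2(W), 3(W); every one is W ⇒ L
n=5: can move to 4, which is L ⇒ W
n=6: can move to 4, which is L ⇒ W
n=7: the only move is to 6(W), a W ⇒ L
n=8: can move to 4, which is L ⇒ W
n=9: moves to 3(W), 6(W), 8(W); every one is W ⇒ L
n=10: can move to 9, which is L ⇒ W
n=11: the only move is to 10(W), a W ⇒ L
n=12: can move to 4, which is L ⇒ W
n=13: the only move is to 12(W), a W ⇒ L
n=14: can move to 7, which is L ⇒ W
n=15: moves to 5(W), 10(W), 12(W), 14(W); every one is W ⇒ L
n=16: can move to 15, which is L ⇒ W
n=17: the only move is to 16(W), a W ⇒ L
n=18: can move to 9, which is L ⇒ W
n=19: the only move is to 18(W), a W ⇒ L
n=20: can move to 15, which is L ⇒ W
n=21: can move to 7, which is L ⇒ W
n=22: can move to 11, which is L ⇒ W
n=23: the only move is to 22(W), a W ⇒ L
n=24: can move to 23, which is L ⇒ W
n=25: moves to 20(W), 24(W); every one is W ⇒ L
n=26: can move to 13, which is L ⇒ W
n=27: can move to 9, which is L ⇒ W
n=28: moves to 14(W), 21(W), 24(W), 26(W), 27(W); every one is W ⇒ L
n=29: can move to 28, which is L ⇒ W
n=30: can move to 15, which is L ⇒ W
n=31: the only move is to 30(W), a W ⇒ L
L entries with 1 ≤ n ≤ 31 (n=0 is outside the asked range and is not counted): n = 1, 4, 7, 9, 11, 13, 15, 17, 19, 23, 25, 28, 31; that makes 13.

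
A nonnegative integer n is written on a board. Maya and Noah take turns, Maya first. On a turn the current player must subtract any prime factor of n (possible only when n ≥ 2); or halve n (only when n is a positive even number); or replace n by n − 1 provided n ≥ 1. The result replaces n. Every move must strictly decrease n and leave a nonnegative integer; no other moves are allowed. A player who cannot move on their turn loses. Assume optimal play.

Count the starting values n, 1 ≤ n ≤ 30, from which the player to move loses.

6

Label each position W (a win for the player to move) or L (a loss). A position with no legal move is L; any other position is W exactly when some move reaches an L, and L when every move reaches a W.
n=0: no move → L
n=1: can move to 0, which is L ⇒ W
n=2: can move to 0, which is L ⇒ W
n=3: can move to 0, which is L ⇒ W
n=4: moves to 2(W), 3(W); every one is W ⇒ L
n=5: can move to 0, which is L ⇒ W
n=6: can move to 4, which is L ⇒ W
n=7: can move to 0, which is L ⇒ W
n=8: can move to 4, which is L ⇒ W
n=9: moves to 6(W), 8(W); every one is W ⇒ L
n=10: can move to 9, which is L ⇒ W
n=11: can move to 0, which is L ⇒ W
n=12: can move to 9, which is L ⇒ W
n=13: can move to 0, which is L ⇒ W
n=14: moves to 7(W), 12(W), 13(W); every one is W ⇒ L
n=15: can move to 14, which is L ⇒ W
n=16: can move to 14, which is L ⇒ W
n=17: can move to 0, which is L ⇒ W
n=18: can move to 9, which is L ⇒ W
n=19: can move to 0, which is L ⇒ W
n=20: moves to 10(W), 15(W), 18(W), 19(W); every one is W ⇒ L
n=21: can move to 14, which is L ⇒ W
n=22: can move to 20, which is L ⇒ W
n=23: can move to 0, which is L ⇒ W
n=24: moves to 12(W), 21(W), 22(W), 23(W); every one is W ⇒ L
n=25: can move to 20, which is L ⇒ W
n=26: can move to 24, which is L ⇒ W
n=27: can move to 24, which is L ⇒ W
n=28: can move to 14, which is L ⇒ W
n=29: can move to 0, which is L ⇒ W
n=30: moves to 15(W), 25(W), 27(W), 28(W), 29(W); every one is W ⇒ L
L entries with 1 ≤ n ≤ 30 (n=0 is outside the asked range and is not counted): n = 4, 9, 14, 20, 24, 30; that makes 6.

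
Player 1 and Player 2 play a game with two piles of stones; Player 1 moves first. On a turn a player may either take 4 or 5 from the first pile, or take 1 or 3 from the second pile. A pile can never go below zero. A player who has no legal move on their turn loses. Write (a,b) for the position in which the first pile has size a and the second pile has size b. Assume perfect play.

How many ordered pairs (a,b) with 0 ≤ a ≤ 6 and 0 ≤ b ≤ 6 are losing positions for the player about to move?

Use the standard recursion: the mover loses at a terminal position; elsewhere, the mover wins exactly when some move hands the opponent an L position.
Every move lowers a or b (never raises either), so fill the grid row by row in increasing a, and left to right within a row: each cell's successors are then already labelled.
      b=0  b=1  b=2  b=3  b=4  b=5  b=6
a=0:    L    W    L    W    L    W    L
a=1:    L    W    L    W    L    W    L
a=2:    L    W    L    W    L    W    L
a=3:    L    W    L    W    L    W    L
a=4:    W    L    W    L    W    L    W
a=5:    W    L    W    L    W    L    W
a=6:    W    L    W    L    W    L    W
Cells with no legal move (terminal, hence L): (0,0), (1,0), (2,0), (3,0).
The remaining L cells, each justified by listing all of its moves:
(0,2): the only move is to (0,1)(W), a W ⇒ L
(0,4): moves to (0,3)(W), (0,1)(W); every one is W ⇒ L
(0,6): moves to (0,5)(W), (0,3)(W); every one is W ⇒ L
(1,2): the only move is to (1,1)(W), a W ⇒ L
(1,4): moves to (1,3)(W), (1,1)(W); every one is W ⇒ L
(1,6): moves to (1,5)(W), (1,3)(W); every one is W ⇒ L
(2,2): the only move is to (2,1)(W), a W ⇒ L
(2,4): moves to (2,3)(W), (2,1)(W); every one is W ⇒ L
(2,6): moves to (2,5)(W), (2,3)(W); every one is W ⇒ L
(3,2): the only move is to (3,1)(W), a W ⇒ L
(3,4): moves to (3,3)(W), (3,1)(W); every one is W ⇒ L
(3,6): moves to (3,5)(W), (3,3)(W); every one is W ⇒ L
(4,1): moves to (0,1)(W), (4,0)(W); every one is W ⇒ L
(4,3): moves to (0,3)(W), (4,2)(W), (4,0)(W); every one is W ⇒ L
(4,5): moves to (0,5)(W), (4,4)(W), (4,2)(W); every one is W ⇒ L
(5,1): moves to (1,1)(W), (0,1)(W), (5,0)(W); every one is W ⇒ L
(5,3): moves to (1,3)(W), (0,3)(W), (5,2)(W), (5,0)(W); every one is W ⇒ L
(5,5): moves to (1,5)(W), (0,5)(W), (5,4)(W), (5,2)(W); every one is W ⇒ L
(6,1): moves to (2,1)(W), (1,1)(W), (6,0)(W); every one is W ⇒ L
(6,3): moves to (2,3)(W), (1,3)(W), (6,2)(W), (6,0)(W); every one is W ⇒ L
(6,5): moves to (2,5)(W), (1,5)(W), (6,4)(W), (6,2)(W); every one is W ⇒ L
Every other cell has at least one move into one of the L cells above, so it is W.
L cells per row: a=0: 4, a=1: 4, a=2: 4, a=3: 4, a=4: 3, a=5: 3, a=6: 3; total 25.

25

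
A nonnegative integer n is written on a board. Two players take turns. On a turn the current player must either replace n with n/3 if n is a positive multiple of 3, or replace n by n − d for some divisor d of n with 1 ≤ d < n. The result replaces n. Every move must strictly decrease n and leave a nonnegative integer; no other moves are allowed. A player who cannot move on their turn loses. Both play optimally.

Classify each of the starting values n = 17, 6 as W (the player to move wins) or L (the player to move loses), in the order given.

Compute win/loss labels from the base case upward. A position with no move is L. Any other position is W if it can reach an L in one move, else L.
n=0: no move → L
n=1: no move → L
n=2: →1(L), so W
n=3: →1(L), so W
n=4: →2(W), 3(W) — all W, so L
n=5: →4(L), so W
n=6: →4(L), so W
n=7: →6(W) only, which is W, so L
n=8: →4(L), so W
n=9: →3(W), 6(W), 8(W) — all W, so L
n=10: →9(L), so W
n=11: →10(W) only, which is W, so L
n=12: →4(L), so W
n=13: →12(W) only, which is W, so L
n=14: →7(L), so W
n=15: →5(W), 10(W), 12(W), 14(W) — all W, so L
n=16: →15(L), so W
n=17: →16(W) only, which is W, so L

17: L, 6: W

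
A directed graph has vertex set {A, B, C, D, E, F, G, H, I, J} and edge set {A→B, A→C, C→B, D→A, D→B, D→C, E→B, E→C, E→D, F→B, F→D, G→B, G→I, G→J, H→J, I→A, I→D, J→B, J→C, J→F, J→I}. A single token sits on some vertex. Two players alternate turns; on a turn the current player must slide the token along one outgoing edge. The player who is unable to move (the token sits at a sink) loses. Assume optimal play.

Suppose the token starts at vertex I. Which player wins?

The second player wins.

Classify positions by backward induction: terminal positions (no move available) are L. From any other position, the mover wins iff some move reaches an L.
Every edge goes from a vertex to one that appears earlier in the order B, C, A, D, I, F, J, E, H, G, so processing vertices in that order labels each vertex after all of its successors.
B: no outgoing edge → L
C: →B(L), so W
A: →B(L), so W
D: →B(L), so W
I: →D(W), A(W) — all W, so L
F: →B(L), so W
J: →I(L), so W
E: →B(L), so W
H: →J(W) only, which is W, so L
G: →I(L), so W
The starting position I is L: whatever the player to move does, the opponent receives a W position.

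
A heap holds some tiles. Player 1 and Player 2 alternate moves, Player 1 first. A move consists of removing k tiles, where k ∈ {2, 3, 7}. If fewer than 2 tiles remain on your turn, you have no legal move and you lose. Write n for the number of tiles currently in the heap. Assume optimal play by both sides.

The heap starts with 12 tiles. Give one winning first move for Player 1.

Work bottom-up. With no move the player to move loses. Otherwise the position is W if at least one move leads to an L position for the opponent, and L if every move leads to a W.
n=0: no move → L
n=1: no move → L
n=2: W (go to 0, an L position)
n=3: W (go to 1, an L position)
n=4: W (go to 1, an L position)
n=5: L (options 3(W), 2(W) are all W)
n=6: L (options 4(W), 3(W) are all W)
n=7: W (go to 5, an L position)
n=8: W (go to 6, an L position)
n=9: W (go to 6, an L position)
n=10: L (options 8(W), 7(W), 3(W) are all W)
n=11: L (options 9(W), 8(W), 4(W) are all W)
n=12: W (go to 10, an L position)
From 12, the L positions reachable in one move are: 10, 5. Any move reaching one of these is winning.

Remove 2, leaving 10.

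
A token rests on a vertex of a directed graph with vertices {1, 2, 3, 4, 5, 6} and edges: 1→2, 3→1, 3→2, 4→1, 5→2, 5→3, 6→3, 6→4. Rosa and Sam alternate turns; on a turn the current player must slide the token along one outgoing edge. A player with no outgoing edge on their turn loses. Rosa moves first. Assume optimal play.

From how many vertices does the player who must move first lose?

Use the standard recursion: the mover loses at a terminal position; elsewhere, the mover wins exactly when some move hands the opponent an L position.
Every edge goes from a vertex to one that appears earlier in the order 2, 1, 3, 4, 6, 5, so processing vertices in that order labels each vertex after all of its successors.
2: no outgoing edge → L
1: W (go to 2, an L position)
3: W (go to 2, an L position)
4: L (sole option 1(W) is W)
6: W (go to 4, an L position)
5: W (go to 2, an L position)
The L vertices are 2, 4; that is 2 in all.

2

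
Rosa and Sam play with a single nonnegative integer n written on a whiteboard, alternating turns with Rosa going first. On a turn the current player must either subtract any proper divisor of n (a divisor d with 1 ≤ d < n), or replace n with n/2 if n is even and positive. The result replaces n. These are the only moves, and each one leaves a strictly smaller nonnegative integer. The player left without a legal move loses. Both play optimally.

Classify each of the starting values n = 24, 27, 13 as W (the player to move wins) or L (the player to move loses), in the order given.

24: W, 27: L, 13: L

Work bottom-up. With no move the player to move loses. Otherwise the position is W if at least one move leads to an L position for the opponent, and L if every move leads to a W.
n=0: no move → L
n=1: no move → L
n=2: reaches L-position 1 → W
n=3: only reaches 2(W), which is W → L
n=4: reaches L-position 3 → W
n=5: only reaches 4(W), which is W → L
n=6: reaches L-position 3 → W
n=7: only reaches 6(W), which is W → L
n=8: reaches L-position 7 → W
n=9: only reaches 6(W), 8(W), all W → L
n=10: reaches L-position 5 → W
n=11: only reaches 10(W), which is W → L
n=12: reaches L-position 9 → W
n=13: only reaches 12(W), which is W → L
n=14: reaches L-position 7 → W
n=15: only reaches 10(W), 12(W), 14(W), all W → L
n=16: reaches L-position 15 → W
n=17: only reaches 16(W), which is W → L
n=18: reaches L-position 9 → W
n=19: only reaches 18(W), which is W → L
n=20: reaches L-position 15 → W
n=21: only reaches 14(W), 18(W), 20(W), all W → L
n=22: reaches L-position 11 → W
n=23: only reaches 22(W), which is W → L
n=24: reaches L-position 21 → W
n=25: only reaches 20(W), 24(W), all W → L
n=26: reaches L-position 13 → W
n=27: only reaches 18(W), 24(W), 26(W), all W → L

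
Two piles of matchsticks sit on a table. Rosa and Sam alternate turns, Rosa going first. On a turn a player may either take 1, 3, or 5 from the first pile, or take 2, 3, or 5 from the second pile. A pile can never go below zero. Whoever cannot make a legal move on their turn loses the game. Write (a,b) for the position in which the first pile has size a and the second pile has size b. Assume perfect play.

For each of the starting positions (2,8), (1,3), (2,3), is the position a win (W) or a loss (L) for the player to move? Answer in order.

Classify positions by backward induction: terminal positions (no move available) are L. From any other position, the mover wins iff some move reaches an L.
No move ever increases a pile, so every position that can arise here has a ≤ 2 and b ≤ 8; it is enough to label the cells with 0 ≤ a ≤ 2 and 0 ≤ b ≤ 8.
Every move lowers a or b (never raises either), so fill the grid row by row in increasing a, and left to right within a row: each cell's successors are then already labelled.
      b=0  b=1  b=2  b=3  b=4  b=5  b=6  b=7  b=8
a=0:    L    L    W    W    W    W    W    L    L
a=1:    W    W    L    L    W    W    W    W    W
a=2:    L    L    W    W    W    W    W    L    L
Cells with no legal move (terminal, hence L): (0,0), (0,1).
The remaining L cells, each justified by listing all of its moves:
(0,7): →(0,5)(W), (0,4)(W), (0,2)(W) — all W, so L
(0,8): →(0,6)(W), (0,5)(W), (0,3)(W) — all W, so L
(1,2): →(0,2)(W), (1,0)(W) — all W, so L
(1,3): →(0,3)(W), (1,1)(W), (1,0)(W) — all W, so L
(2,0): →(1,0)(W) only, which is W, so L
(2,1): →(1,1)(W) only, which is W, so L
(2,7): →(1,7)(W), (2,5)(W), (2,4)(W), (2,2)(W) — all W, so L
(2,8): →(1,8)(W), (2,6)(W), (2,5)(W), (2,3)(W) — all W, so L
Every other cell has at least one move into one of the L cells above, so it is W.
(2,8): one of the L cells justified above, so L
(1,3): one of the L cells justified above, so L
(2,3): the move to (1,3) reaches an L cell, so W

(2,8): L, (1,3): L, (2,3): W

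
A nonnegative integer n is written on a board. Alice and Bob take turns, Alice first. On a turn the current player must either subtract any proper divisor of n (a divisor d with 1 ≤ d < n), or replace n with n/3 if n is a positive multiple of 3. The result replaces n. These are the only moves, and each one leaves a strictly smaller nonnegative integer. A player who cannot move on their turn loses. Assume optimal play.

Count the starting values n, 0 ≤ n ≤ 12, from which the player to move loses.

Use the standard recursion: the mover loses at a terminal position; elsewhere, the mover wins exactly when some move hands the opponent an L position.
n=0: no move → L
n=1: no move → L
n=2: →1(L), so W
n=3: →1(L), so W
n=4: →2(W), 3(W) — all W, so L
n=5: →4(L), so W
n=6: →4(L), so W
n=7: →6(W) only, which is W, so L
n=8: →4(L), so W
n=9: →3(W), 6(W), 8(W) — all W, so L
n=10: →9(L), so W
n=11: →10(W) only, which is W, so L
n=12: →4(L), so W
L entries with 0 ≤ n ≤ 12: n = 0, 1, 4, 7, 9, 11; that makes 6.

6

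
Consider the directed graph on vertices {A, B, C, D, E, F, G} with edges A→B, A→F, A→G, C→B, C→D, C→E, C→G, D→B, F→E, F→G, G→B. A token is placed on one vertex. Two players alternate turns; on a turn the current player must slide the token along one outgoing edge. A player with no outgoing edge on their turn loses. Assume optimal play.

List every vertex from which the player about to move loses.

Work bottom-up. With no move the player to move loses. Otherwise the position is W if at least one move leads to an L position for the opponent, and L if every move leads to a W.
Every edge goes from a vertex to one that appears earlier in the order E, B, D, G, C, F, A, so processing vertices in that order labels each vertex after all of its successors.
E: no outgoing edge → L
B: no outgoing edge → L
D: →B(L), so W
G: →B(L), so W
C: →B(L), so W
F: →E(L), so W
A: →B(L), so W
Reading off the rows marked L gives the requested list; there are 2 such vertices.

B, E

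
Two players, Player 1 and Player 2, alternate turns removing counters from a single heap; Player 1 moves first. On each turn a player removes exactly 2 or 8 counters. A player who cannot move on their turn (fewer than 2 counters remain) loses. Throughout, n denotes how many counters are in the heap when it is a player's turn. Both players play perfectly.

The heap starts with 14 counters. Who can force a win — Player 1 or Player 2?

Label each position W (a win for the player to move) or L (a loss). A position with no legal move is L; any other position is W exactly when some move reaches an L, and L when every move reaches a W.
n=0: no move → L
n=1: no move → L
n=2: can move to 0, which is L ⇒ W
n=3: can move to 1, which is L ⇒ W
n=4: the only move is to 2(W), a W ⇒ L
n=5: the only move is to 3(W), a W ⇒ L
n=6: can move to 4, which is L ⇒ W
n=7: can move to 5, which is L ⇒ W
n=8: can move to 0, which is L ⇒ W
n=9: can move to 1, which is L ⇒ W
n=10: moves to 8(W), 2(W); every one is W ⇒ L
n=11: moves to 9(W), 3(W); every one is W ⇒ L
n=12: can move to 10, which is L ⇒ W
n=13: can move to 11, which is L ⇒ W
n=14: moves to 12(W), 6(W); every one is W ⇒ L
Every move from 14 reaches a W position, so the mover loses.

Player 2 wins.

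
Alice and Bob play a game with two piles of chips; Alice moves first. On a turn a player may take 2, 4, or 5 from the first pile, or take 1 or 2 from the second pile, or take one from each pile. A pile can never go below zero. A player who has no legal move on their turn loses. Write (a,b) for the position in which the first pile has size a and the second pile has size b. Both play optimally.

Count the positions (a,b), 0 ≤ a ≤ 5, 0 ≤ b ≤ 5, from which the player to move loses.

Compute win/loss labels from the base case upward. A position with no move is L. Any other position is W if it can reach an L in one move, else L.
Every move lowers a or b (never raises either), so fill the grid row by row in increasing a, and left to right within a row: each cell's successors are then already labelled.
      b=0  b=1  b=2  b=3  b=4  b=5
a=0:    L    W    W    L    W    W
a=1:    L    W    W    L    W    W
a=2:    W    W    L    W    W    L
a=3:    W    L    W    W    L    W
a=4:    W    L    W    W    L    W
a=5:    W    W    W    W    W    W
Cells with no legal move (terminal, hence L): (0,0), (1,0).
The remaining L cells, each justified by listing all of its moves:
(0,3): L (options (0,2)(W), (0,1)(W) are all W)
(1,3): L (options (1,2)(W), (1,1)(W), (0,2)(W) are all W)
(2,2): L (options (0,2)(W), (2,1)(W), (2,0)(W), (1,1)(W) are all W)
(2,5): L (options (0,5)(W), (2,4)(W), (2,3)(W), (1,4)(W) are all W)
(3,1): L (options (1,1)(W), (3,0)(W), (2,0)(W) are all W)
(3,4): L (options (1,4)(W), (3,3)(W), (3,2)(W), (2,3)(W) are all W)
(4,1): L (options (2,1)(W), (0,1)(W), (4,0)(W), (3,0)(W) are all W)
(4,4): L (options (2,4)(W), (0,4)(W), (4,3)(W), (4,2)(W), (3,3)(W) are all W)
Every other cell has at least one move into one of the L cells above, so it is W.
L cells per row: a=0: 2, a=1: 2, a=2: 2, a=3: 2, a=4: 2, a=5: 0; total 10.

10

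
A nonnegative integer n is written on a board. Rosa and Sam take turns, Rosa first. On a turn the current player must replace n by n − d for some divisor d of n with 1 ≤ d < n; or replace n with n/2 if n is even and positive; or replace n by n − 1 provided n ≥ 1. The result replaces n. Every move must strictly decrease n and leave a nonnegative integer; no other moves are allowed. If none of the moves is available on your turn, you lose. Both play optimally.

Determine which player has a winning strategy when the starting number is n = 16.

Rosa wins.

Classify positions by backward induction: terminal positions (no move available) are L. From any other position, the mover wins iff some move reaches an L.
n=0: no move → L
n=1: W (go to 0, an L position)
n=2: L (sole option 1(W) is W)
n=3: W (go to 2, an L position)
n=4: W (go to 2, an L position)
n=5: L (sole option 4(W) is W)
n=6: W (go to 5, an L position)
n=7: L (sole option 6(W) is W)
n=8: W (go to 7, an L position)
n=9: L (options 6(W), 8(W) are all W)
n=10: W (go to 5, an L position)
n=11: L (sole option 10(W) is W)
n=12: W (go to 9, an L position)
n=13: L (sole option 12(W) is W)
n=14: W (go to 7, an L position)
n=15: L (options 10(W), 12(W), 14(W) are all W)
n=16: W (go to 15, an L position)
The starting position 16 is W: Rosa should move to 15, handing over an L position.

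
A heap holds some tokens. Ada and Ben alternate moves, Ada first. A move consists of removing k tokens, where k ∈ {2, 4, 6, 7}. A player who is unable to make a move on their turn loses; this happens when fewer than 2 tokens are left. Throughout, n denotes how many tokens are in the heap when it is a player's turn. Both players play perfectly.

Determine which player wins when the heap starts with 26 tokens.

Classify positions by backward induction: terminal positions (no move available) are L. From any other position, the mover wins iff some move reaches an L.
n=0: no move → L
n=1: no move → L
n=2: →0(L), so W
n=3: →1(L), so W
n=4: →0(L), so W
n=5: →1(L), so W
n=6: →0(L), so W
n=7: →1(L), so W
n=8: →1(L), so W
n=9: →7(W), 5(W), 3(W), 2(W) — all W, so L
n=10: →8(W), 6(W), 4(W), 3(W) — all W, so L
n=11: →9(L), so W
n=12: →10(L), so W
n=13: →9(L), so W
n=14: →10(L), so W
n=15: →9(L), so W
n=16: →10(L), so W
n=17: →10(L), so W
n=18: →16(W), 14(W), 12(W), 11(W) — all W, so L
n=19: →17(W), 15(W), 13(W), 12(W) — all W, so L
n=20: →18(L), so W
n=21: →19(L), so W
n=22: →18(L), so W
n=23: →19(L), so W
n=24: →18(L), so W
n=25: →19(L), so W
n=26: →19(L), so W
The starting position 26 is W: Ada should remove 7, leaving 19, handing over an L position.

Ada wins.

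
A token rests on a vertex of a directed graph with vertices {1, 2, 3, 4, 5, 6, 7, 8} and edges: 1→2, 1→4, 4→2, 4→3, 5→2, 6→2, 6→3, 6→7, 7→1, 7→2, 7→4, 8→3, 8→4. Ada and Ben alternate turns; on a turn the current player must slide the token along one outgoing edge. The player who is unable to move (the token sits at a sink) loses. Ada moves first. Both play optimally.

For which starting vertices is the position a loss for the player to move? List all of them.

2, 3

Label each position W (a win for the player to move) or L (a loss). A position with no legal move is L; any other position is W exactly when some move reaches an L, and L when every move reaches a W.
Every edge goes from a vertex to one that appears earlier in the order 2, 3, 4, 1, 8, 7, 6, 5, so processing vertices in that order labels each vertex after all of its successors.
2: no outgoing edge → L
3: no outgoing edge → L
4: can move to 3, which is L ⇒ W
1: can move to 2, which is L ⇒ W
8: can move to 3, which is L ⇒ W
7: can move to 2, which is L ⇒ W
6: can move to 3, which is L ⇒ W
5: can move to 2, which is L ⇒ W
Reading off the rows marked L gives the requested list; there are 2 such vertices.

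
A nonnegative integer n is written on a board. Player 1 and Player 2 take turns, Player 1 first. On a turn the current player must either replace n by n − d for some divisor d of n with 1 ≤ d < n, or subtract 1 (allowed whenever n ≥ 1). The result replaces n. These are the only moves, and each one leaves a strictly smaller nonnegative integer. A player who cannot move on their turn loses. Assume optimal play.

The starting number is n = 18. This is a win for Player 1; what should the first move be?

Move to 9.

Work bottom-up. With no move the player to move loses. Otherwise the position is W if at least one move leads to an L position for the opponent, and L if every move leads to a W.
n=0: no move → L
n=1: reaches L-position 0 → W
n=2: only reaches 1(W), which is W → L
n=3: reaches L-position 2 → W
n=4: reaches L-position 2 → W
n=5: only reaches 4(W), which is W → L
n=6: reaches L-position 5 → W
n=7: only reaches 6(W), which is W → L
n=8: reaches L-position 7 → W
n=9: only reaches 6(W), 8(W), all W → L
n=10: reaches L-position 5 → W
n=11: only reaches 10(W), which is W → L
n=12: reaches L-position 9 → W
n=13: only reaches 12(W), which is W → L
n=14: reaches L-position 7 → W
n=15: only reaches 10(W), 12(W), 14(W), all W → L
n=16: reaches L-position 15 → W
n=17: only reaches 16(W), which is W → L
n=18: reaches L-position 9 → W
From 18, the L positions reachable in one move are: 9, 15, 17. Any move reaching one of these is winning.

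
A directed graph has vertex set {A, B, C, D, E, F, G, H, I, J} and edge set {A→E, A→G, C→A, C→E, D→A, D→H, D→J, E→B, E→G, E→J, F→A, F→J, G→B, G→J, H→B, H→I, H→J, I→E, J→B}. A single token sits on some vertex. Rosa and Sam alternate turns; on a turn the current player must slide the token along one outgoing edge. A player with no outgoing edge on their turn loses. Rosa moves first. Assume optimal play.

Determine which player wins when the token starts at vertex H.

Classify positions by backward induction: terminal positions (no move available) are L. From any other position, the mover wins iff some move reaches an L.
Every edge goes from a vertex to one that appears earlier in the order B, J, G, E, A, F, I, H, D, C, so processing vertices in that order labels each vertex after all of its successors.
B: no outgoing edge → L
J: can move to B, which is L ⇒ W
G: can move to B, which is L ⇒ W
E: can move to B, which is L ⇒ W
A: moves to E(W), G(W); every one is W ⇒ L
F: can move to A, which is L ⇒ W
I: the only move is to E(W), a W ⇒ L
H: can move to I, which is L ⇒ W
D: can move to A, which is L ⇒ W
C: can move to A, which is L ⇒ W
The starting position H is W: Rosa should move to I, handing over an L position.

Rosa wins.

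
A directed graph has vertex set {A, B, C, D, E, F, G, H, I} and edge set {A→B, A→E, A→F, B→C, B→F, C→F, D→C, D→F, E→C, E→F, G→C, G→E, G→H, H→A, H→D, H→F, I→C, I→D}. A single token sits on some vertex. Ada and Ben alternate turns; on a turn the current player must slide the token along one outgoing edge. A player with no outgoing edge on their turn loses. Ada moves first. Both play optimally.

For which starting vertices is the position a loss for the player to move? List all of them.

F, G, I

Build the W/L table. Terminal = L. A non-terminal position is W if it has a move to some L; otherwise it is L.
Every edge goes from a vertex to one that appears earlier in the order F, C, E, B, D, A, H, I, G, so processing vertices in that order labels each vertex after all of its successors.
F: no outgoing edge → L
C: W (go to F, an L position)
E: W (go to F, an L position)
B: W (go to F, an L position)
D: W (go to F, an L position)
A: W (go to F, an L position)
H: W (go to F, an L position)
I: L (options D(W), C(W) are all W)
G: L (options H(W), E(W), C(W) are all W)
Reading off the rows marked L gives the requested list; there are 3 such vertices.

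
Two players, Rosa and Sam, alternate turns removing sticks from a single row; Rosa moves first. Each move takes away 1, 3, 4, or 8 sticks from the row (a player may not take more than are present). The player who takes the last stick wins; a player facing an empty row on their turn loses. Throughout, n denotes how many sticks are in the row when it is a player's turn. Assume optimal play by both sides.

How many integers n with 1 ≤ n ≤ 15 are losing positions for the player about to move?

4

Positions with no move are L. A position that does have a move is losing for the player to move precisely when every available move leads to a winning position for the opponent. Fill in the labels:
n=0: no move → L
n=1: →0(L), so W
n=2: →1(W) only, which is W, so L
n=3: →2(L), so W
n=4: →0(L), so W
n=5: →2(L), so W
n=6: →2(L), so W
n=7: →6(W), 4(W), 3(W) — all W, so L
n=8: →7(L), so W
n=9: →8(W), 6(W), 5(W), 1(W) — all W, so L
n=10: →9(L), so W
n=11: →7(L), so W
n=12: →9(L), so W
n=13: →9(L), so W
n=14: →13(W), 11(W), 10(W), 6(W) — all W, so L
n=15: →14(L), so W
L entries with 1 ≤ n ≤ 15 (n=0 is outside the asked range and is not counted): n = 2, 7, 9, 14; that makes 4.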